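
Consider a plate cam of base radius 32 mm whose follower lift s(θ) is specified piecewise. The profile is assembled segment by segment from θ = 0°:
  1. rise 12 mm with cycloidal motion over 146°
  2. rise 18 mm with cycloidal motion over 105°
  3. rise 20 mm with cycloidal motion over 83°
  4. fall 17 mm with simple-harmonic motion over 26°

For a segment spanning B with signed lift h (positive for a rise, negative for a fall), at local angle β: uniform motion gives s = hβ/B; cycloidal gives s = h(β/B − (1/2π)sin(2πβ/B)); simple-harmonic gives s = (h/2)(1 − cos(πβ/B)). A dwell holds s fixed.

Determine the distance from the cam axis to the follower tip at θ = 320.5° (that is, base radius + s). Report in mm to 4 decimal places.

seg 1 [0°–146°] cycloidal, h=12: full span → s += 12 → s = 12.0000
seg 2 [146°–251°] cycloidal, h=18: full span → s += 18 → s = 30.0000
seg 3 [251°–334°] cycloidal, h=20: θ=320.5° here. β=69.5, B=83. 20·(0.8373 − sin(2π·0.8373)/(2π)) = 19.4626 → s = 49.4626
radial distance = base radius + s = 32 + 49.4626 = 81.4626

81.4626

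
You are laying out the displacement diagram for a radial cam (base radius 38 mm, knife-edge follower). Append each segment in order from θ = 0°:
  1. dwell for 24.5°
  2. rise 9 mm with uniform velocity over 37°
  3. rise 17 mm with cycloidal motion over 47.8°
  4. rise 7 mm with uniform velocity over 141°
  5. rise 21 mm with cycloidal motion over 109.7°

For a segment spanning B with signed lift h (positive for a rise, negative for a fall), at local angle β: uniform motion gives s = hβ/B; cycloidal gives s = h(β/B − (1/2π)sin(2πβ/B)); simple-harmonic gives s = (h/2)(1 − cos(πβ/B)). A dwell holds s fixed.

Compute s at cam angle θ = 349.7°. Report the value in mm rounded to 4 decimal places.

seg 1 [0°–24.5°] dwell: s stays 0.0000
seg 2 [24.5°–61.5°] uniform, h=9: full span → s += 9 → s = 9.0000
seg 3 [61.5°–109.3°] cycloidal, h=17: full span → s += 17 → s = 26.0000
seg 4 [109.3°–250.3°] uniform, h=7: full span → s += 7 → s = 33.0000
seg 5 [250.3°–360°] cycloidal, h=21: θ=349.7° here. β=99.4, B=109.7. 21·(0.9061 − sin(2π·0.9061)/(2π)) = 20.8876 → s = 53.8876

53.8876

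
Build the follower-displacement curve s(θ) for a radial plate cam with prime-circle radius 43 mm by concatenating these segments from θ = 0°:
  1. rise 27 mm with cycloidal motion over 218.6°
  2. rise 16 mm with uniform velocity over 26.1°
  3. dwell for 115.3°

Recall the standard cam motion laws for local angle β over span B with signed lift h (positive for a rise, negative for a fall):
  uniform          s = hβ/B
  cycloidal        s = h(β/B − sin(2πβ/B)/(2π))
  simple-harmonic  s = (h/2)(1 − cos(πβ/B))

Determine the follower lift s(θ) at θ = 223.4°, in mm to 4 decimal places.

seg 1 [0°–218.6°] cycloidal, h=27: full span → s += 27 → s = 27.0000
seg 2 [218.6°–244.7°] uniform, h=16: θ=223.4° here. β=4.8, B=26.1. 16·4.8/26.1 = 2.9425 → s = 29.9425

29.9425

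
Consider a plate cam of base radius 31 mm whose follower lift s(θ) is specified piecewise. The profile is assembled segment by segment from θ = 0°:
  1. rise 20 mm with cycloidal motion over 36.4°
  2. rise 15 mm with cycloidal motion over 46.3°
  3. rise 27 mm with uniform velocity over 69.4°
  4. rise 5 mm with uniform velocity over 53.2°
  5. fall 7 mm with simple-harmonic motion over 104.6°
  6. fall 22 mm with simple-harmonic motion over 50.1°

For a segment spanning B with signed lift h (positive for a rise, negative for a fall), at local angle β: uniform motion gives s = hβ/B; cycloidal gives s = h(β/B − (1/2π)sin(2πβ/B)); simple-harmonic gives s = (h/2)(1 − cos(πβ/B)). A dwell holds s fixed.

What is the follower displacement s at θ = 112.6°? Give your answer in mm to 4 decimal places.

seg 1 [0°–36.4°] cycloidal, h=20: full span → s += 20 → s = 20.0000
seg 2 [36.4°–82.7°] cycloidal, h=15: full span → s += 15 → s = 35.0000
seg 3 [82.7°–152.1°] uniform, h=27: θ=112.6° here. β=29.9, B=69.4. 27·29.9/69.4 = 11.6326 → s = 46.6326

46.6326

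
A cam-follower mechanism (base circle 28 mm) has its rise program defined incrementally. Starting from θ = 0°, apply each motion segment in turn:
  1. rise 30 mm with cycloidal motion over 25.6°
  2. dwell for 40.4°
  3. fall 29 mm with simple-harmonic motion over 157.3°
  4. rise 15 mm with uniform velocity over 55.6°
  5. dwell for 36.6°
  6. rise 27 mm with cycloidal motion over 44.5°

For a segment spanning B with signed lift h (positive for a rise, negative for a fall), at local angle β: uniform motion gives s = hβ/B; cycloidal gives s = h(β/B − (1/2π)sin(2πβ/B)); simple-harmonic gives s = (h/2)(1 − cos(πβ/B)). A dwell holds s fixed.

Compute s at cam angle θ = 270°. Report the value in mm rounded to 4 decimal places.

seg 1 [0°–25.6°] cycloidal, h=30: full span → s += 30 → s = 30.0000
seg 2 [25.6°–66°] dwell: s stays 30.0000
seg 3 [66°–223.3°] simple-harmonic, h=-29: full span → s += -29 → s = 1.0000
seg 4 [223.3°–278.9°] uniform, h=15: θ=270° here. β=46.7, B=55.6. 15·46.7/55.6 = 12.5989 → s = 13.5989

13.5989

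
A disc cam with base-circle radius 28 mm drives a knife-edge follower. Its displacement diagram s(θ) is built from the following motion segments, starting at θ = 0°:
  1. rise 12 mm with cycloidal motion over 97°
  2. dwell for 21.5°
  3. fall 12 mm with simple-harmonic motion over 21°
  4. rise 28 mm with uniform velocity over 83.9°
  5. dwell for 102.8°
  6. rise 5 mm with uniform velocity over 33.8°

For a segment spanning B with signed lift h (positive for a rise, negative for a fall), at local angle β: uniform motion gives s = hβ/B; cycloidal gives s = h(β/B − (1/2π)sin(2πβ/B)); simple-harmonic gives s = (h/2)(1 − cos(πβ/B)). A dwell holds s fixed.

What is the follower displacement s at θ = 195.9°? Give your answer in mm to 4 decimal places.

seg 1 [0°–97°] cycloidal, h=12: full span → s += 12 → s = 12.0000
seg 2 [97°–118.5°] dwell: s stays 12.0000
seg 3 [118.5°–139.5°] simple-harmonic, h=-12: full span → s += -12 → s = 0.0000
seg 4 [139.5°–223.4°] uniform, h=28: θ=195.9° here. β=56.4, B=83.9. 28·56.4/83.9 = 18.8224 → s = 18.8224

18.8224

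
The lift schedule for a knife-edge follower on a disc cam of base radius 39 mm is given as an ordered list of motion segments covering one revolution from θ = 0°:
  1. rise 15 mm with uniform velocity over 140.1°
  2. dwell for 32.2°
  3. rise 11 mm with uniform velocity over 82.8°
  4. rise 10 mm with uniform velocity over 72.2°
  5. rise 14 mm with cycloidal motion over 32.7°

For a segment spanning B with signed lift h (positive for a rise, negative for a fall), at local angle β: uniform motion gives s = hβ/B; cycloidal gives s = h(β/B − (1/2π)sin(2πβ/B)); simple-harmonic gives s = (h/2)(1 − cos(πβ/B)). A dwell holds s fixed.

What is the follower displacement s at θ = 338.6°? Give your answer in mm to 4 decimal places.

seg 1 [0°–140.1°] uniform, h=15: full span → s += 15 → s = 15.0000
seg 2 [140.1°–172.3°] dwell: s stays 15.0000
seg 3 [172.3°–255.1°] uniform, h=11: full span → s += 11 → s = 26.0000
seg 4 [255.1°–327.3°] uniform, h=10: full span → s += 10 → s = 36.0000
seg 5 [327.3°–360°] cycloidal, h=14: θ=338.6° here. β=11.3, B=32.7. 14·(0.3456 − sin(2π·0.3456)/(2π)) = 2.9995 → s = 38.9995

38.9995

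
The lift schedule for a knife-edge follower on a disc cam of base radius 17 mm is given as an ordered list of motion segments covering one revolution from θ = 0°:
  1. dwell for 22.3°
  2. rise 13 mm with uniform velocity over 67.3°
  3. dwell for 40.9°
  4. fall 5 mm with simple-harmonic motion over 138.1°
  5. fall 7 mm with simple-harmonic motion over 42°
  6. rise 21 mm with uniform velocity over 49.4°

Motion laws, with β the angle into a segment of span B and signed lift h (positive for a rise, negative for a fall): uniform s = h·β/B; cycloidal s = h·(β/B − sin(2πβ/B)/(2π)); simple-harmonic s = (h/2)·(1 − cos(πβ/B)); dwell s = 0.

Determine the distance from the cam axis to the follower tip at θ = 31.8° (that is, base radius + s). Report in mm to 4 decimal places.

seg 1 [0°–22.3°] dwell: s stays 0.0000
seg 2 [22.3°–89.6°] uniform, h=13: θ=31.8° here. β=9.5, B=67.3. 13·9.5/67.3 = 1.8351 → s = 1.8351
radial distance = base radius + s = 17 + 1.8351 = 18.8351

18.8351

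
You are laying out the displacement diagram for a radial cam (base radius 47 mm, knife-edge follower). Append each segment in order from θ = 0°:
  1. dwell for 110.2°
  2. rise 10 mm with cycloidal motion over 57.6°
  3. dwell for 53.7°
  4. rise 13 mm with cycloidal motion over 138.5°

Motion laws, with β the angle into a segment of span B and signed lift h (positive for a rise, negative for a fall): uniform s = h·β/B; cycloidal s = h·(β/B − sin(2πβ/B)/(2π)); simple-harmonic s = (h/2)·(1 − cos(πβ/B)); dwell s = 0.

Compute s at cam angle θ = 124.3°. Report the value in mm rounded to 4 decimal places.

seg 1 [0°–110.2°] dwell: s stays 0.0000
seg 2 [110.2°–167.8°] cycloidal, h=10: θ=124.3° here. β=14.1, B=57.6. 10·(0.2448 − sin(2π·0.2448)/(2π)) = 0.8572 → s = 0.8572

0.8572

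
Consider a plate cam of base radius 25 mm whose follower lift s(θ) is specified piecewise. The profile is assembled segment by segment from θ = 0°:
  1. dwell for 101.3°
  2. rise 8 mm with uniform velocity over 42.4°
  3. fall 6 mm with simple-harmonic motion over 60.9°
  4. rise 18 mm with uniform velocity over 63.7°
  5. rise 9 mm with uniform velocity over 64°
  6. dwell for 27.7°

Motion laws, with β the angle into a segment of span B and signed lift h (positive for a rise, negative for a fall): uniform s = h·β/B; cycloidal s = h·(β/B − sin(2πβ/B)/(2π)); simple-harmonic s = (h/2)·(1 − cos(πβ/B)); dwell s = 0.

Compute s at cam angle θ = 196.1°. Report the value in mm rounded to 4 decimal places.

seg 1 [0°–101.3°] dwell: s stays 0.0000
seg 2 [101.3°–143.7°] uniform, h=8: full span → s += 8 → s = 8.0000
seg 3 [143.7°–204.6°] simple-harmonic, h=-6: θ=196.1° here. β=52.4, B=60.9. -6/2·(1 − cos(π·0.8604)) = -5.7162 → s = 2.2838

2.2838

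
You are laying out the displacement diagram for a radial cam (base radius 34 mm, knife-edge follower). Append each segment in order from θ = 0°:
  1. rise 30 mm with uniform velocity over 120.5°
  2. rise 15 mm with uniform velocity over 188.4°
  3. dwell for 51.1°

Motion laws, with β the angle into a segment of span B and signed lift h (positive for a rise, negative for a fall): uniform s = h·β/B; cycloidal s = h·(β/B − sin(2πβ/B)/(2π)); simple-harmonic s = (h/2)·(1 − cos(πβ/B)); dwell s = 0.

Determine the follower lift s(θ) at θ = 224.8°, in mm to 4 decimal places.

seg 1 [0°–120.5°] uniform, h=30: full span → s += 30 → s = 30.0000
seg 2 [120.5°–308.9°] uniform, h=15: θ=224.8° here. β=104.3, B=188.4. 15·104.3/188.4 = 8.3041 → s = 38.3041

38.3041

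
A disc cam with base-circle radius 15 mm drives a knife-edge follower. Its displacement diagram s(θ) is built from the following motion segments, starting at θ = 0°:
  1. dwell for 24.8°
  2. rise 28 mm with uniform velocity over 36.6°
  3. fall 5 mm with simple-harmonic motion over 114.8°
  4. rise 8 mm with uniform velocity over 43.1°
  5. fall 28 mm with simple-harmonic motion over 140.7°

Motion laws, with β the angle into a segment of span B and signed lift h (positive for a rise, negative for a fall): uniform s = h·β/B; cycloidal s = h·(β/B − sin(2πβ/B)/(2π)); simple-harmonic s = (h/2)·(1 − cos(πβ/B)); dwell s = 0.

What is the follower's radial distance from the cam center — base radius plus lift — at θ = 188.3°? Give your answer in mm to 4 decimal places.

seg 1 [0°–24.8°] dwell: s stays 0.0000
seg 2 [24.8°–61.4°] uniform, h=28: full span → s += 28 → s = 28.0000
seg 3 [61.4°–176.2°] simple-harmonic, h=-5: full span → s += -5 → s = 23.0000
seg 4 [176.2°–219.3°] uniform, h=8: θ=188.3° here. β=12.1, B=43.1. 8·12.1/43.1 = 2.2459 → s = 25.2459
radial distance = base radius + s = 15 + 25.2459 = 40.2459

40.2459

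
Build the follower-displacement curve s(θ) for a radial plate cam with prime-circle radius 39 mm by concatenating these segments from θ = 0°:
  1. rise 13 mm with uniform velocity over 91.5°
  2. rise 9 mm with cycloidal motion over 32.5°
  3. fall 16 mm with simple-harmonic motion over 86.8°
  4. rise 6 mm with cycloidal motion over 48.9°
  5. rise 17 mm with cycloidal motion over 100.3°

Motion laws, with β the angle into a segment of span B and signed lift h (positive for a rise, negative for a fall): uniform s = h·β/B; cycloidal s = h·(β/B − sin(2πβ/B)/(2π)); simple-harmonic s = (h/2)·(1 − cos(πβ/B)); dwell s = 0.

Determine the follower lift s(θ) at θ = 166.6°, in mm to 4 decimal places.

seg 1 [0°–91.5°] uniform, h=13: full span → s += 13 → s = 13.0000
seg 2 [91.5°–124°] cycloidal, h=9: full span → s += 9 → s = 22.0000
seg 3 [124°–210.8°] simple-harmonic, h=-16: θ=166.6° here. β=42.6, B=86.8. -16/2·(1 − cos(π·0.4908)) = -7.7684 → s = 14.2316

14.2316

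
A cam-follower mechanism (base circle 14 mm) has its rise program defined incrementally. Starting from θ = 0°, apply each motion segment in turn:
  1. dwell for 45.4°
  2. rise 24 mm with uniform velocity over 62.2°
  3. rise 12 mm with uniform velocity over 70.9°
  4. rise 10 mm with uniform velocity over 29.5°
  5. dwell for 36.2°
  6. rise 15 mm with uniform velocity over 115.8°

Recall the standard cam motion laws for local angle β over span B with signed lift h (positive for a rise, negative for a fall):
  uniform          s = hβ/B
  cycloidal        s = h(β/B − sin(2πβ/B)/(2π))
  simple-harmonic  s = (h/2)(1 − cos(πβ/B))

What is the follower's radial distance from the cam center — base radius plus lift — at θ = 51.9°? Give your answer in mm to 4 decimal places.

seg 1 [0°–45.4°] dwell: s stays 0.0000
seg 2 [45.4°–107.6°] uniform, h=24: θ=51.9° here. β=6.5, B=62.2. 24·6.5/62.2 = 2.5080 → s = 2.5080
radial distance = base radius + s = 14 + 2.5080 = 16.5080

16.5080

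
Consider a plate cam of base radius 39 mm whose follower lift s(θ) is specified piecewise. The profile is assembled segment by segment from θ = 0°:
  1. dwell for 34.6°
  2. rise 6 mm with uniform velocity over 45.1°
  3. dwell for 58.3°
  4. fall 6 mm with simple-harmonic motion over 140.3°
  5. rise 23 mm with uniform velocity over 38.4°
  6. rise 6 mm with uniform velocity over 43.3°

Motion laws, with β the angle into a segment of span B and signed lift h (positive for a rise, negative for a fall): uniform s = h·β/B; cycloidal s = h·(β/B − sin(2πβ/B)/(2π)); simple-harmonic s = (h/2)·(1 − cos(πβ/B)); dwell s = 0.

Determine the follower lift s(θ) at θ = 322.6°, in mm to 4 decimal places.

seg 1 [0°–34.6°] dwell: s stays 0.0000
seg 2 [34.6°–79.7°] uniform, h=6: full span → s += 6 → s = 6.0000
seg 3 [79.7°–138°] dwell: s stays 6.0000
seg 4 [138°–278.3°] simple-harmonic, h=-6: full span → s += -6 → s = 0.0000
seg 5 [278.3°–316.7°] uniform, h=23: full span → s += 23 → s = 23.0000
seg 6 [316.7°–360°] uniform, h=6: θ=322.6° here. β=5.9, B=43.3. 6·5.9/43.3 = 0.8176 → s = 23.8176

23.8176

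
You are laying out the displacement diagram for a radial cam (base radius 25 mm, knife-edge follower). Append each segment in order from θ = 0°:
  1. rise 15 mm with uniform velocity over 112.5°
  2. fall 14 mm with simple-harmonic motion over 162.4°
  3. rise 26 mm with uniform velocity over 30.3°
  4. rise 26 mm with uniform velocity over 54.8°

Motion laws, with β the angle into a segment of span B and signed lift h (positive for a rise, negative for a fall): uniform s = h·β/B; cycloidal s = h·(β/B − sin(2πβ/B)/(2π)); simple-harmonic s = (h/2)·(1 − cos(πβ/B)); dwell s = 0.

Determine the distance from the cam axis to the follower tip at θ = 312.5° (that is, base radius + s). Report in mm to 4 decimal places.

seg 1 [0°–112.5°] uniform, h=15: full span → s += 15 → s = 15.0000
seg 2 [112.5°–274.9°] simple-harmonic, h=-14: full span → s += -14 → s = 1.0000
seg 3 [274.9°–305.2°] uniform, h=26: full span → s += 26 → s = 27.0000
seg 4 [305.2°–360°] uniform, h=26: θ=312.5° here. β=7.3, B=54.8. 26·7.3/54.8 = 3.4635 → s = 30.4635
radial distance = base radius + s = 25 + 30.4635 = 55.4635

55.4635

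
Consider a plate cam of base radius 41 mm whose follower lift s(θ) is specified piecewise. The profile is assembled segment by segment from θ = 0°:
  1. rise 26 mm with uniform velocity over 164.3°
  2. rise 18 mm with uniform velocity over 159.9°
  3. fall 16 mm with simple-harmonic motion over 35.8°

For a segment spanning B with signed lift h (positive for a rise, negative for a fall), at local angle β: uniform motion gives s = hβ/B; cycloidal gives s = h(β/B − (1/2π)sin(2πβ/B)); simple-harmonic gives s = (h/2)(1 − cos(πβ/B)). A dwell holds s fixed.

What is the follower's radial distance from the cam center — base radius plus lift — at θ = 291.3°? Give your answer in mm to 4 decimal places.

seg 1 [0°–164.3°] uniform, h=26: full span → s += 26 → s = 26.0000
seg 2 [164.3°–324.2°] uniform, h=18: θ=291.3° here. β=127, B=159.9. 18·127/159.9 = 14.2964 → s = 40.2964
radial distance = base radius + s = 41 + 40.2964 = 81.2964

81.2964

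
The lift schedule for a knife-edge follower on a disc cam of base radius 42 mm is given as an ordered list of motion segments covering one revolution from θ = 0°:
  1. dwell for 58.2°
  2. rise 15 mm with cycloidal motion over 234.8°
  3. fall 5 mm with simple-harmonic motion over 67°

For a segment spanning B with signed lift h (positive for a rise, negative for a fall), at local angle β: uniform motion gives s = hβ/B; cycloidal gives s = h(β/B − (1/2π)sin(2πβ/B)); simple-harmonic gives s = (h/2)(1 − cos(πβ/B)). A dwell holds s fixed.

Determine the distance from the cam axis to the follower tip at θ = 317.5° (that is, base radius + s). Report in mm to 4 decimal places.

seg 1 [0°–58.2°] dwell: s stays 0.0000
seg 2 [58.2°–293°] cycloidal, h=15: full span → s += 15 → s = 15.0000
seg 3 [293°–360°] simple-harmonic, h=-5: θ=317.5° here. β=24.5, B=67. -5/2·(1 − cos(π·0.3657)) = -1.4760 → s = 13.5240
radial distance = base radius + s = 42 + 13.5240 = 55.5240

55.5240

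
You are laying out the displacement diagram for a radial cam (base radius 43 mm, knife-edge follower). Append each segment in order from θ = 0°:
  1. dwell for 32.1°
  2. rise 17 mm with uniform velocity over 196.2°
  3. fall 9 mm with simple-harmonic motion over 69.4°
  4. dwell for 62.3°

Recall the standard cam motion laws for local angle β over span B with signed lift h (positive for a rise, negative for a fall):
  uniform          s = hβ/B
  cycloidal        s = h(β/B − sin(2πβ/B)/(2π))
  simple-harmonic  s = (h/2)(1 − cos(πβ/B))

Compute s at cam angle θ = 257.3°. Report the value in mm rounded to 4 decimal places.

seg 1 [0°–32.1°] dwell: s stays 0.0000
seg 2 [32.1°–228.3°] uniform, h=17: full span → s += 17 → s = 17.0000
seg 3 [228.3°–297.7°] simple-harmonic, h=-9: θ=257.3° here. β=29, B=69.4. -9/2·(1 − cos(π·0.4179)) = -3.3517 → s = 13.6483

13.6483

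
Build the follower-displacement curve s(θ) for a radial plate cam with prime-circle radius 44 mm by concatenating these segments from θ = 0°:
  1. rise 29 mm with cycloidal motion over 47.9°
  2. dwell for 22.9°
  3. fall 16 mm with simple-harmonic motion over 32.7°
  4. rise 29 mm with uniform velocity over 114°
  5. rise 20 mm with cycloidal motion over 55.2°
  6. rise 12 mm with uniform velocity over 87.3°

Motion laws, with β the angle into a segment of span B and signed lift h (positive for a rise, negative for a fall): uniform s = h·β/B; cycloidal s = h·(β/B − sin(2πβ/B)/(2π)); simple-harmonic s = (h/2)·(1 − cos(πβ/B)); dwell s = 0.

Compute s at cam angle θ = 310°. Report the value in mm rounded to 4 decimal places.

seg 1 [0°–47.9°] cycloidal, h=29: full span → s += 29 → s = 29.0000
seg 2 [47.9°–70.8°] dwell: s stays 29.0000
seg 3 [70.8°–103.5°] simple-harmonic, h=-16: full span → s += -16 → s = 13.0000
seg 4 [103.5°–217.5°] uniform, h=29: full span → s += 29 → s = 42.0000
seg 5 [217.5°–272.7°] cycloidal, h=20: full span → s += 20 → s = 62.0000
seg 6 [272.7°–360°] uniform, h=12: θ=310° here. β=37.3, B=87.3. 12·37.3/87.3 = 5.1271 → s = 67.1271

67.1271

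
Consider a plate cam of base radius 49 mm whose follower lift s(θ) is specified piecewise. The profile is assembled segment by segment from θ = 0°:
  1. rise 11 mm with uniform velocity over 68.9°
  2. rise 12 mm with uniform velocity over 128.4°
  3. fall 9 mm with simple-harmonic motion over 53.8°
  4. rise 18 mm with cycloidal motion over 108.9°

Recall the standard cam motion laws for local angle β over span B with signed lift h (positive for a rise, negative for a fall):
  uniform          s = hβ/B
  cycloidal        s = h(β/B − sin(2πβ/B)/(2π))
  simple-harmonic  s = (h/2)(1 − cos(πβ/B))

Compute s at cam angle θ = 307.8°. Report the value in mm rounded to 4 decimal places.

seg 1 [0°–68.9°] uniform, h=11: full span → s += 11 → s = 11.0000
seg 2 [68.9°–197.3°] uniform, h=12: full span → s += 12 → s = 23.0000
seg 3 [197.3°–251.1°] simple-harmonic, h=-9: full span → s += -9 → s = 14.0000
seg 4 [251.1°–360°] cycloidal, h=18: θ=307.8° here. β=56.7, B=108.9. 18·(0.5207 − sin(2π·0.5207)/(2π)) = 9.7428 → s = 23.7428

23.7428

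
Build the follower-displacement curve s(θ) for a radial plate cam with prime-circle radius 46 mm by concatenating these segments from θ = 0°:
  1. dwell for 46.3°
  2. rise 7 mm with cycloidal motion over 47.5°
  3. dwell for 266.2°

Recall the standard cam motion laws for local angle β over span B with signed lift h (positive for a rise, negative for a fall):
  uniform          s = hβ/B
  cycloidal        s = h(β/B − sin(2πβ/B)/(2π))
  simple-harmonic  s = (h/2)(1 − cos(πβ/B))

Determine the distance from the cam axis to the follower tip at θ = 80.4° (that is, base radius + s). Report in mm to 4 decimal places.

seg 1 [0°–46.3°] dwell: s stays 0.0000
seg 2 [46.3°–93.8°] cycloidal, h=7: θ=80.4° here. β=34.1, B=47.5. 7·(0.7179 − sin(2π·0.7179)/(2π)) = 6.1168 → s = 6.1168
radial distance = base radius + s = 46 + 6.1168 = 52.1168

52.1168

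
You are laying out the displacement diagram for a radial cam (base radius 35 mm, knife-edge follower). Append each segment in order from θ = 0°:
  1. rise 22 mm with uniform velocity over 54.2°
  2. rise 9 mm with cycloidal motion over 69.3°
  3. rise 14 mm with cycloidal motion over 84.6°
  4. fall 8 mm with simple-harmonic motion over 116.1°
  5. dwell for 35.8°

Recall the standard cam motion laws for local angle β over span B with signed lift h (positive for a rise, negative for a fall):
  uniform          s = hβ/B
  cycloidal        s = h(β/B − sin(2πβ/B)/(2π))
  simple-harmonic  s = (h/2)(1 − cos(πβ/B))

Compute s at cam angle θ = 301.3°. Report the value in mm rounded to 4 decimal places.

seg 1 [0°–54.2°] uniform, h=22: full span → s += 22 → s = 22.0000
seg 2 [54.2°–123.5°] cycloidal, h=9: full span → s += 9 → s = 31.0000
seg 3 [123.5°–208.1°] cycloidal, h=14: full span → s += 14 → s = 45.0000
seg 4 [208.1°–324.2°] simple-harmonic, h=-8: θ=301.3° here. β=93.2, B=116.1. -8/2·(1 − cos(π·0.8028)) = -7.2563 → s = 37.7437

37.7437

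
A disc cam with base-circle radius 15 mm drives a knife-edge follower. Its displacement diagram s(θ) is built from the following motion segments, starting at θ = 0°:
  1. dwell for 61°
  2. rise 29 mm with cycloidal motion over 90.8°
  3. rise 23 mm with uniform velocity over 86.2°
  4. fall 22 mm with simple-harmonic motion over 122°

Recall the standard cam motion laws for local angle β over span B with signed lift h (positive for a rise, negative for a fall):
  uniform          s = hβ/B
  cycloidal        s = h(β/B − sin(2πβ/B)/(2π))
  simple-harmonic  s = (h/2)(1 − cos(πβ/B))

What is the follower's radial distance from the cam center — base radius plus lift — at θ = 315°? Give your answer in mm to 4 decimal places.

seg 1 [0°–61°] dwell: s stays 0.0000
seg 2 [61°–151.8°] cycloidal, h=29: full span → s += 29 → s = 29.0000
seg 3 [151.8°–238°] uniform, h=23: full span → s += 23 → s = 52.0000
seg 4 [238°–360°] simple-harmonic, h=-22: θ=315° here. β=77, B=122. -22/2·(1 − cos(π·0.6311)) = -15.4050 → s = 36.5950
radial distance = base radius + s = 15 + 36.5950 = 51.5950

51.5950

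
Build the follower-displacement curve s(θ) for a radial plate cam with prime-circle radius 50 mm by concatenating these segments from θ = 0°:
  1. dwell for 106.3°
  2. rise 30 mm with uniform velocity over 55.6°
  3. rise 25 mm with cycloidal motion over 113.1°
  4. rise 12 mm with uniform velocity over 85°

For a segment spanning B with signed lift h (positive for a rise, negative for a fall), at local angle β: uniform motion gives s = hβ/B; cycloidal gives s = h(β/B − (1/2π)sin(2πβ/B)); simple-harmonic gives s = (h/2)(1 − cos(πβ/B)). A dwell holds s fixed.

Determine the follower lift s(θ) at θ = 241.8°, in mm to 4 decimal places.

seg 1 [0°–106.3°] dwell: s stays 0.0000
seg 2 [106.3°–161.9°] uniform, h=30: full span → s += 30 → s = 30.0000
seg 3 [161.9°–275°] cycloidal, h=25: θ=241.8° here. β=79.9, B=113.1. 25·(0.7065 − sin(2π·0.7065)/(2π)) = 21.4922 → s = 51.4922

51.4922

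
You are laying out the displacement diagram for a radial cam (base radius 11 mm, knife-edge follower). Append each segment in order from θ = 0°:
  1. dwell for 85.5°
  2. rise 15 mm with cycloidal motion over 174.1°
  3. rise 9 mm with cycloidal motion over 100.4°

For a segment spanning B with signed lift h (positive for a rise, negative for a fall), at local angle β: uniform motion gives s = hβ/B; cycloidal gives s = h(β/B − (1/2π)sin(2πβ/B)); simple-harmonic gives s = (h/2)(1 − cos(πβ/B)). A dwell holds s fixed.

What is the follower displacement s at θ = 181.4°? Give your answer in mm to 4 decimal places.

seg 1 [0°–85.5°] dwell: s stays 0.0000
seg 2 [85.5°–259.6°] cycloidal, h=15: θ=181.4° here. β=95.9, B=174.1. 15·(0.5508 − sin(2π·0.5508)/(2π)) = 9.0121 → s = 9.0121

9.0121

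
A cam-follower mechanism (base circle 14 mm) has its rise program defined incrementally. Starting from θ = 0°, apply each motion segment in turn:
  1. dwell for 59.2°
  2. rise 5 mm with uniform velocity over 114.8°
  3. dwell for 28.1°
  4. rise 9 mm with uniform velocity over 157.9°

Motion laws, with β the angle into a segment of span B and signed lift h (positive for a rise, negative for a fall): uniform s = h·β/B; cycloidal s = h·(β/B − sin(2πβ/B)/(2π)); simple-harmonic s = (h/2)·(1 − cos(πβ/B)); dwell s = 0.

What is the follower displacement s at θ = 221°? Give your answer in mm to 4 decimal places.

seg 1 [0°–59.2°] dwell: s stays 0.0000
seg 2 [59.2°–174°] uniform, h=5: full span → s += 5 → s = 5.0000
seg 3 [174°–202.1°] dwell: s stays 5.0000
seg 4 [202.1°–360°] uniform, h=9: θ=221° here. β=18.9, B=157.9. 9·18.9/157.9 = 1.0773 → s = 6.0773

6.0773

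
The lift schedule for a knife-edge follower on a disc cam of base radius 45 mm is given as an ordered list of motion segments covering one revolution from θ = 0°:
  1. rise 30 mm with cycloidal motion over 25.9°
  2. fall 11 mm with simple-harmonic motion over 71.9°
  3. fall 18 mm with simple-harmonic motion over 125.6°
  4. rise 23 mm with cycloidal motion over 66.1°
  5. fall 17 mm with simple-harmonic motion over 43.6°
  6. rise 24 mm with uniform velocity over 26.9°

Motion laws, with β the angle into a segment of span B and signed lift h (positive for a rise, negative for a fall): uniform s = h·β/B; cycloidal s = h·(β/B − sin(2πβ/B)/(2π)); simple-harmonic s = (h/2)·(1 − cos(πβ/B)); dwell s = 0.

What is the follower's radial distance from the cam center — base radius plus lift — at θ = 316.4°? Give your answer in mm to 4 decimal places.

seg 1 [0°–25.9°] cycloidal, h=30: full span → s += 30 → s = 30.0000
seg 2 [25.9°–97.8°] simple-harmonic, h=-11: full span → s += -11 → s = 19.0000
seg 3 [97.8°–223.4°] simple-harmonic, h=-18: full span → s += -18 → s = 1.0000
seg 4 [223.4°–289.5°] cycloidal, h=23: full span → s += 23 → s = 24.0000
seg 5 [289.5°–333.1°] simple-harmonic, h=-17: θ=316.4° here. β=26.9, B=43.6. -17/2·(1 − cos(π·0.6170)) = -11.5537 → s = 12.4463
radial distance = base radius + s = 45 + 12.4463 = 57.4463

57.4463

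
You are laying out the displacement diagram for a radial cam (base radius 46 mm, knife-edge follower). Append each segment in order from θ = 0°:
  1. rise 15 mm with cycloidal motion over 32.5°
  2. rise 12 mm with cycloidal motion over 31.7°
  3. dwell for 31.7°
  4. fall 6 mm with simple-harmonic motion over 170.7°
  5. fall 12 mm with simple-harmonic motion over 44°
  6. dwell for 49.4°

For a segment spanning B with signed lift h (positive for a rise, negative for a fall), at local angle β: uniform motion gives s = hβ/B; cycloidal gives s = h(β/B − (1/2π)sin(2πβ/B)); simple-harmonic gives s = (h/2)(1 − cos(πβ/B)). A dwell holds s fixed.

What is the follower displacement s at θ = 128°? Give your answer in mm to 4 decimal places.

seg 1 [0°–32.5°] cycloidal, h=15: full span → s += 15 → s = 15.0000
seg 2 [32.5°–64.2°] cycloidal, h=12: full span → s += 12 → s = 27.0000
seg 3 [64.2°–95.9°] dwell: s stays 27.0000
seg 4 [95.9°–266.6°] simple-harmonic, h=-6: θ=128° here. β=32.1, B=170.7. -6/2·(1 − cos(π·0.1880)) = -0.5085 → s = 26.4915

26.4915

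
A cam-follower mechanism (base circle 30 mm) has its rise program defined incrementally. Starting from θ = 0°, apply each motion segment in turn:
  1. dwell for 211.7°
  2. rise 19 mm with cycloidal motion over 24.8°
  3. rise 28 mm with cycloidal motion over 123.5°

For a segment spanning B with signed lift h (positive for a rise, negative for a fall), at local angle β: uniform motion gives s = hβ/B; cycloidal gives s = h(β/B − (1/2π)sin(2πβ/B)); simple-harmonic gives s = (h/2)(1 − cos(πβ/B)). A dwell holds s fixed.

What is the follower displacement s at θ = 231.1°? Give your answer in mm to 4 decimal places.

seg 1 [0°–211.7°] dwell: s stays 0.0000
seg 2 [211.7°–236.5°] cycloidal, h=19: θ=231.1° here. β=19.4, B=24.8. 19·(0.7823 − sin(2π·0.7823)/(2π)) = 17.8249 → s = 17.8249

17.8249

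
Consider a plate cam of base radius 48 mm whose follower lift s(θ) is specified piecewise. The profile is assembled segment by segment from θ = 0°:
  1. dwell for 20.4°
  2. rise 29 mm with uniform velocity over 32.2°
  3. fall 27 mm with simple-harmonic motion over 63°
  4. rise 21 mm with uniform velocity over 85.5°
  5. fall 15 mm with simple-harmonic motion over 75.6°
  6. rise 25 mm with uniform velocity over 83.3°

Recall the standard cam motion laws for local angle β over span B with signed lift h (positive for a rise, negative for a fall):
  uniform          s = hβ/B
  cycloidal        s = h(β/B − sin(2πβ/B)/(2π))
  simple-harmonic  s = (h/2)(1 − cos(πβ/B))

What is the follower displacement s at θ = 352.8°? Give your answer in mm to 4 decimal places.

seg 1 [0°–20.4°] dwell: s stays 0.0000
seg 2 [20.4°–52.6°] uniform, h=29: full span → s += 29 → s = 29.0000
seg 3 [52.6°–115.6°] simple-harmonic, h=-27: full span → s += -27 → s = 2.0000
seg 4 [115.6°–201.1°] uniform, h=21: full span → s += 21 → s = 23.0000
seg 5 [201.1°–276.7°] simple-harmonic, h=-15: full span → s += -15 → s = 8.0000
seg 6 [276.7°–360°] uniform, h=25: θ=352.8° here. β=76.1, B=83.3. 25·76.1/83.3 = 22.8391 → s = 30.8391

30.8391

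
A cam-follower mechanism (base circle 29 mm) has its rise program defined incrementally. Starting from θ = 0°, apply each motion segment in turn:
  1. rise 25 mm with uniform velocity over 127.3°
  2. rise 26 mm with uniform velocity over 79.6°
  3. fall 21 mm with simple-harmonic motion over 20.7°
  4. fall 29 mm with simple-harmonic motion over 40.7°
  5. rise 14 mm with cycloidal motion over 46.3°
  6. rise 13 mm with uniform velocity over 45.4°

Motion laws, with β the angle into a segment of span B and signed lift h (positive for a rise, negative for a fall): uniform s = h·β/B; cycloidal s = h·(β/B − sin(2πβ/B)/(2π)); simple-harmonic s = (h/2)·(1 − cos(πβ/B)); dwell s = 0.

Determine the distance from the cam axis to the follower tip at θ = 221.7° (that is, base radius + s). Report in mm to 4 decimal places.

seg 1 [0°–127.3°] uniform, h=25: full span → s += 25 → s = 25.0000
seg 2 [127.3°–206.9°] uniform, h=26: full span → s += 26 → s = 51.0000
seg 3 [206.9°–227.6°] simple-harmonic, h=-21: θ=221.7° here. β=14.8, B=20.7. -21/2·(1 − cos(π·0.7150)) = -17.0644 → s = 33.9356
radial distance = base radius + s = 29 + 33.9356 = 62.9356

62.9356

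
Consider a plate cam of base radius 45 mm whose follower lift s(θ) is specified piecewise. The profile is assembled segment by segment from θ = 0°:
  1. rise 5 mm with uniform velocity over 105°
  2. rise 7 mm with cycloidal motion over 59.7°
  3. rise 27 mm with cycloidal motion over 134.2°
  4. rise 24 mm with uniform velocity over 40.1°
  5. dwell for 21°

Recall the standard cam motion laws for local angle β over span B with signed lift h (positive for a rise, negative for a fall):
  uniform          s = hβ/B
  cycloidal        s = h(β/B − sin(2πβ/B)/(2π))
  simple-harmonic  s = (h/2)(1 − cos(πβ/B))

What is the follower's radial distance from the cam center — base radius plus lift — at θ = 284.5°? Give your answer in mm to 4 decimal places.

seg 1 [0°–105°] uniform, h=5: full span → s += 5 → s = 5.0000
seg 2 [105°–164.7°] cycloidal, h=7: full span → s += 7 → s = 12.0000
seg 3 [164.7°–298.9°] cycloidal, h=27: θ=284.5° here. β=119.8, B=134.2. 27·(0.8927 − sin(2π·0.8927)/(2π)) = 26.7855 → s = 38.7855
radial distance = base radius + s = 45 + 38.7855 = 83.7855

83.7855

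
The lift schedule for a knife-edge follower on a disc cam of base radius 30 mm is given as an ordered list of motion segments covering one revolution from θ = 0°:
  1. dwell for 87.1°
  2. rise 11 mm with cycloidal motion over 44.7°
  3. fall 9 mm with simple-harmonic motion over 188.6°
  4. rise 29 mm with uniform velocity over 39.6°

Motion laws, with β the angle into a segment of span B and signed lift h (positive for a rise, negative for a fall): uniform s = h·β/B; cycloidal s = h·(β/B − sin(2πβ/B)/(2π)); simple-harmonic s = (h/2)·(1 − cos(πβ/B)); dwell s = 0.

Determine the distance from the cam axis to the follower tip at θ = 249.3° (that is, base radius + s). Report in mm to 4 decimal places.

seg 1 [0°–87.1°] dwell: s stays 0.0000
seg 2 [87.1°–131.8°] cycloidal, h=11: full span → s += 11 → s = 11.0000
seg 3 [131.8°–320.4°] simple-harmonic, h=-9: θ=249.3° here. β=117.5, B=188.6. -9/2·(1 − cos(π·0.6230)) = -6.1961 → s = 4.8039
radial distance = base radius + s = 30 + 4.8039 = 34.8039

34.8039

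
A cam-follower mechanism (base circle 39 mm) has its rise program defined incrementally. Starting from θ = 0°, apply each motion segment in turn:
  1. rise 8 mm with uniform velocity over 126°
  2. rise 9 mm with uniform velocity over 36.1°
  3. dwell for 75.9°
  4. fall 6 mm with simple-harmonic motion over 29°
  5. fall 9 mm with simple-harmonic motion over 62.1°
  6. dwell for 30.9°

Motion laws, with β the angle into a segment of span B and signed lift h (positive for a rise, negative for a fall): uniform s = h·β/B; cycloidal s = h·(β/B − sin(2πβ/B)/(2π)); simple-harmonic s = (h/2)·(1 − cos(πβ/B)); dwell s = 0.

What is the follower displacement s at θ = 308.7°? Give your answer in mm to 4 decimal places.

seg 1 [0°–126°] uniform, h=8: full span → s += 8 → s = 8.0000
seg 2 [126°–162.1°] uniform, h=9: full span → s += 9 → s = 17.0000
seg 3 [162.1°–238°] dwell: s stays 17.0000
seg 4 [238°–267°] simple-harmonic, h=-6: full span → s += -6 → s = 11.0000
seg 5 [267°–329.1°] simple-harmonic, h=-9: θ=308.7° here. β=41.7, B=62.1. -9/2·(1 − cos(π·0.6715)) = -6.8089 → s = 4.1911

4.1911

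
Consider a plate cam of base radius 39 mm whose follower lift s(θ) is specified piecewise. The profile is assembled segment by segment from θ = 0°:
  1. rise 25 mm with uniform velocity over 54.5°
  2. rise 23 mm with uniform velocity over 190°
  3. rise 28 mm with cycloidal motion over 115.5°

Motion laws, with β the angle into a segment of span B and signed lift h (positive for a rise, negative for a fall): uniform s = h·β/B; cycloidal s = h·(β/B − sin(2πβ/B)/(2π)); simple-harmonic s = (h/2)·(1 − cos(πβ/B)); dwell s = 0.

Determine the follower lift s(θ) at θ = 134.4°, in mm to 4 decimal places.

seg 1 [0°–54.5°] uniform, h=25: full span → s += 25 → s = 25.0000
seg 2 [54.5°–244.5°] uniform, h=23: θ=134.4° here. β=79.9, B=190. 23·79.9/190 = 9.6721 → s = 34.6721

34.6721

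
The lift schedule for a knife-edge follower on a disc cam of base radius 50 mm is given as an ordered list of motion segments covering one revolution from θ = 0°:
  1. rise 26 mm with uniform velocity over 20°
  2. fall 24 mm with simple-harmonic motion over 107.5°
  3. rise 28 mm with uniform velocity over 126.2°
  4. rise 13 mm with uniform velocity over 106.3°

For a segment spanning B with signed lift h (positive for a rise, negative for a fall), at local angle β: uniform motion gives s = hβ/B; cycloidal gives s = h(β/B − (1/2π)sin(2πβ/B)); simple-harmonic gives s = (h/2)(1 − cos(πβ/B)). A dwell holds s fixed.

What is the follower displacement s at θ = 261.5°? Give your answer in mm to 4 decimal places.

seg 1 [0°–20°] uniform, h=26: full span → s += 26 → s = 26.0000
seg 2 [20°–127.5°] simple-harmonic, h=-24: full span → s += -24 → s = 2.0000
seg 3 [127.5°–253.7°] uniform, h=28: full span → s += 28 → s = 30.0000
seg 4 [253.7°–360°] uniform, h=13: θ=261.5° here. β=7.8, B=106.3. 13·7.8/106.3 = 0.9539 → s = 30.9539

30.9539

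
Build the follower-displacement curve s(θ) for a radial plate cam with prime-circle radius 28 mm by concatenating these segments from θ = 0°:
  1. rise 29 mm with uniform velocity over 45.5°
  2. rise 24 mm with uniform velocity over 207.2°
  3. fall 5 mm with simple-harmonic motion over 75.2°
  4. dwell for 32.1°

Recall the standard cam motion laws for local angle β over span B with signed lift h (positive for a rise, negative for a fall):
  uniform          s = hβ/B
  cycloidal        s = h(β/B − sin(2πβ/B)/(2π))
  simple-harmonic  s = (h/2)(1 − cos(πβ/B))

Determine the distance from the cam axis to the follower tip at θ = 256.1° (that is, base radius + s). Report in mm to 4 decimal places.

seg 1 [0°–45.5°] uniform, h=29: full span → s += 29 → s = 29.0000
seg 2 [45.5°–252.7°] uniform, h=24: full span → s += 24 → s = 53.0000
seg 3 [252.7°–327.9°] simple-harmonic, h=-5: θ=256.1° here. β=3.4, B=75.2. -5/2·(1 − cos(π·0.0452)) = -0.0252 → s = 52.9748
radial distance = base radius + s = 28 + 52.9748 = 80.9748

80.9748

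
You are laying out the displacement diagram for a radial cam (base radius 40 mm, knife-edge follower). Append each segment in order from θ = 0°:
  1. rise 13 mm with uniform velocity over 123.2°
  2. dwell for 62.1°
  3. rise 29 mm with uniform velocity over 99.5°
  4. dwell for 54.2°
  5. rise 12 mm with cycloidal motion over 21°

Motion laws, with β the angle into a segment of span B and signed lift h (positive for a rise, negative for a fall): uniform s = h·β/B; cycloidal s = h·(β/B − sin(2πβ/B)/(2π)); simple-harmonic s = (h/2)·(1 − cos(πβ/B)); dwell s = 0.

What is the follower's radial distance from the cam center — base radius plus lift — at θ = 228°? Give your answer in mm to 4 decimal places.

seg 1 [0°–123.2°] uniform, h=13: full span → s += 13 → s = 13.0000
seg 2 [123.2°–185.3°] dwell: s stays 13.0000
seg 3 [185.3°–284.8°] uniform, h=29: θ=228° here. β=42.7, B=99.5. 29·42.7/99.5 = 12.4452 → s = 25.4452
radial distance = base radius + s = 40 + 25.4452 = 65.4452

65.4452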